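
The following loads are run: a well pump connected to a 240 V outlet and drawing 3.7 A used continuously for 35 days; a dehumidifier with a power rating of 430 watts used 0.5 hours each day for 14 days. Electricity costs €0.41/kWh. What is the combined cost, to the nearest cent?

well pump: Power = 3.7 A × 240 V = 888 W = 0.888 kW
well pump: Runtime = 24 h × 35 = 840 h
well pump: 0.888 kW × 840 h = 745.92 kWh
dehumidifier: Runtime = 0.5 h/day × 14 days = 7 h
dehumidifier: 0.43 kW × 7 h = 3.01 kWh
Total energy = 748.93 kWh
Cost = 748.93 × €0.41 = €307.06

€307.06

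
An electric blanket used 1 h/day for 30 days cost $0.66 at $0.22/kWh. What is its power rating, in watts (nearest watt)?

Energy = $0.66 ÷ $0.22/kWh = 3 kWh
Runtime = 1 h/day × 30 days = 30 h
Power = 3 kWh ÷ 30 h = 0.1 kW = 100 W

100 W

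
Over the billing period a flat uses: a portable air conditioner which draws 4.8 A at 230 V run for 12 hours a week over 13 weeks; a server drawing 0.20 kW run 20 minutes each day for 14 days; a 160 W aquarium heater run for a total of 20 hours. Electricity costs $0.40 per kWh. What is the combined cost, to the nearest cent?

portable air conditioner: Power = 4.8 A × 230 V = 1104 W = 1.104 kW
portable air conditioner: Runtime = 12 h/week × 13 weeks = 156 h
portable air conditioner: 1.104 kW × 156 h = 172.224 kWh
server: Runtime = 20 min × 14 = 280 min = 4.666666… h
server: 0.2 kW × 4.666666… h = 0.933333… kWh
aquarium heater: 0.16 kW × 20 h = 3.2 kWh
Total energy = 176.357333… kWh
Cost = 176.357333… × $0.40 = $70.54

$70.54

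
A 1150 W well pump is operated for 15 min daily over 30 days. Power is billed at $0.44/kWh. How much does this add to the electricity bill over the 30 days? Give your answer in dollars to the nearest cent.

Runtime = 15 min × 30 = 450 min = 7.5 h
Energy = 1.15 kW × 7.5 h = 8.625 kWh
Cost = 8.625 kWh × $0.44/kWh = $3.80

$3.80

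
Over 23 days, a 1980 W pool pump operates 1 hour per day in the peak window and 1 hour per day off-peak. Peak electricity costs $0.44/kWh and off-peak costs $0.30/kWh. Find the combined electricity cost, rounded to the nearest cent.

$33.70

Peak energy = 1.98 kW × 1 h × 23 = 45.54 kWh
Off-peak energy = 1.98 kW × 1 h × 23 = 45.54 kWh
Cost = 45.54 × $0.44 + 45.54 × $0.30 = $20.0376 + $13.662 = $33.70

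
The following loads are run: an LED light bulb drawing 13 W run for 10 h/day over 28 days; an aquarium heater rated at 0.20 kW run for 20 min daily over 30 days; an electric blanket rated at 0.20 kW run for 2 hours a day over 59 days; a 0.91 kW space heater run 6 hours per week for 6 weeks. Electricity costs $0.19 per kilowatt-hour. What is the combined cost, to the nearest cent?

LED light bulb: Runtime = 10 h/day × 28 days = 280 h
LED light bulb: 0.013 kW × 280 h = 3.64 kWh
aquarium heater: Runtime = 20 min × 30 = 600 min = 10 h
aquarium heater: 0.2 kW × 10 h = 2 kWh
electric blanket: Runtime = 2 h/day × 59 days = 118 h
electric blanket: 0.2 kW × 118 h = 23.6 kWh
space heater: Runtime = 6 h/week × 6 weeks = 36 h
space heater: 0.91 kW × 36 h = 32.76 kWh
Total energy = 62 kWh
Cost = 62 × $0.19 = $11.78

$11.78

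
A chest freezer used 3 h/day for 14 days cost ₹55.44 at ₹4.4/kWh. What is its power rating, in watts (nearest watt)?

Energy = ₹55.44 ÷ ₹4.4/kWh = 12.6 kWh
Runtime = 3 h/day × 14 days = 42 h
Power = 12.6 kWh ÷ 42 h = 0.3 kW = 300 W

300 W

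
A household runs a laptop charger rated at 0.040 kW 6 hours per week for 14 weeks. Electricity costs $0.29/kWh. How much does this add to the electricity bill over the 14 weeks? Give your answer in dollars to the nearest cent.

$0.97

Runtime = 6 h/week × 14 weeks = 84 h
Energy = 0.04 kW × 84 h = 3.36 kWh
Cost = 3.36 kWh × $0.29/kWh = $0.97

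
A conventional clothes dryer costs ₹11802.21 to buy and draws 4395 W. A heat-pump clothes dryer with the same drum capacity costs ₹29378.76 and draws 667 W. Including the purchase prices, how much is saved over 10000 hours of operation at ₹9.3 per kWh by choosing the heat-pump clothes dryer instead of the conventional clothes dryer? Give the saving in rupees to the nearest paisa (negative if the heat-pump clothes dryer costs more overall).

conventional clothes dryer: ₹11802.21 + (4395/1000) kW × 10000 h × ₹9.3 = ₹11802.21 + ₹408735 = ₹420537.21
heat-pump clothes dryer: ₹29378.76 + (667/1000) kW × 10000 h × ₹9.3 = ₹29378.76 + ₹62031 = ₹91409.76
Saving = ₹420537.21 − ₹91409.76 = ₹329127.45

₹329127.45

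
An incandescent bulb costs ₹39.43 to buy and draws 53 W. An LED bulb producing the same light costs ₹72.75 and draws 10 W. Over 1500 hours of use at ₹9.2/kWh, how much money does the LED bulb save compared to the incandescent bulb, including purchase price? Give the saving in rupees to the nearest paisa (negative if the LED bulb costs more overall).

incandescent bulb: ₹39.43 + (53/1000) kW × 1500 h × ₹9.2 = ₹39.43 + ₹731.4 = ₹770.83
LED bulb: ₹72.75 + (10/1000) kW × 1500 h × ₹9.2 = ₹72.75 + ₹138 = ₹210.75
Saving = ₹770.83 − ₹210.75 = ₹560.08

₹560.08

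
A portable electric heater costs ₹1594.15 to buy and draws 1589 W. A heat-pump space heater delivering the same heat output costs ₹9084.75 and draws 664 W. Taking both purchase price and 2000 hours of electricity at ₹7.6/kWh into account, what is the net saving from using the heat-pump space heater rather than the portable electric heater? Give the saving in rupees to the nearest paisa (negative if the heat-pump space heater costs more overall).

₹6569.40

portable electric heater: ₹1594.15 + (1589/1000) kW × 2000 h × ₹7.6 = ₹1594.15 + ₹24152.8 = ₹25746.95
heat-pump space heater: ₹9084.75 + (664/1000) kW × 2000 h × ₹7.6 = ₹9084.75 + ₹10092.8 = ₹19177.55
Saving = ₹25746.95 − ₹19177.55 = ₹6569.4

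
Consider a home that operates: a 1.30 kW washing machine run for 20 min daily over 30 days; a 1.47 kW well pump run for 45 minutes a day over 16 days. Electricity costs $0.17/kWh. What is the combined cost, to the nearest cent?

washing machine: Runtime = 20 min × 30 = 600 min = 10 h
washing machine: 1.3 kW × 10 h = 13 kWh
well pump: Runtime = 45 min × 16 = 720 min = 12 h
well pump: 1.47 kW × 12 h = 17.64 kWh
Total energy = 30.64 kWh
Cost = 30.64 × $0.17 = $5.21

$5.21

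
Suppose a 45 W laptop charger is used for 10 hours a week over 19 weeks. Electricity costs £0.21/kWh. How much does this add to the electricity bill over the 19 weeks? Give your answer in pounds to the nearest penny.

Runtime = 10 h/week × 19 weeks = 190 h
Energy = 0.045 kW × 190 h = 8.55 kWh
Cost = 8.55 kWh × £0.21/kWh = £1.80

£1.80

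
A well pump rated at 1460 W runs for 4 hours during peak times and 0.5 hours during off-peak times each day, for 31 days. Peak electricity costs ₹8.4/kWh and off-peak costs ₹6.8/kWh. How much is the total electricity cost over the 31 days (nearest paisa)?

₹1674.62

Peak energy = 1.46 kW × 4 h × 31 = 181.04 kWh
Off-peak energy = 1.46 kW × 0.5 h × 31 = 22.63 kWh
Cost = 181.04 × ₹8.4 + 22.63 × ₹6.8 = ₹1520.736 + ₹153.884 = ₹1674.62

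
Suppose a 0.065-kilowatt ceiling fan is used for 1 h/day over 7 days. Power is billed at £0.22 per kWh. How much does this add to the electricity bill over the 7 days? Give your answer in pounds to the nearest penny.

Runtime = 1 h/day × 7 days = 7 h
Energy = 0.065 kW × 7 h = 0.455 kWh
Cost = 0.455 kWh × £0.22/kWh = £0.10

£0.10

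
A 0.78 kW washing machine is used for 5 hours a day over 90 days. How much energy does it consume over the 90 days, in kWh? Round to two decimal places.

351.00 kWh

Runtime = 5 h/day × 90 days = 450 h
Energy = 0.78 kW × 450 h = 351 kWh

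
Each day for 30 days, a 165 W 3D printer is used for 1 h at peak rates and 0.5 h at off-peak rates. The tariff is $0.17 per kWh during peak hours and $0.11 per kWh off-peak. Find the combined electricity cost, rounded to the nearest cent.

Peak energy = 0.165 kW × 1 h × 30 = 4.95 kWh
Off-peak energy = 0.165 kW × 0.5 h × 30 = 2.475 kWh
Cost = 4.95 × $0.17 + 2.475 × $0.11 = $0.8415 + $0.27225 = $1.11

$1.11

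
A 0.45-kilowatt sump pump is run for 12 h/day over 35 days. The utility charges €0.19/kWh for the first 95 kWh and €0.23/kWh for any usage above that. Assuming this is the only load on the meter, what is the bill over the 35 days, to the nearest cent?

€39.67

Runtime = 12 h/day × 35 days = 420 h
Energy = 0.45 kW × 420 h = 189 kWh
Tier 1 (0–95 kWh): 95 × €0.19 = €18.05
Above 95 kWh: 94 × €0.23 = €21.62
Bill = €39.67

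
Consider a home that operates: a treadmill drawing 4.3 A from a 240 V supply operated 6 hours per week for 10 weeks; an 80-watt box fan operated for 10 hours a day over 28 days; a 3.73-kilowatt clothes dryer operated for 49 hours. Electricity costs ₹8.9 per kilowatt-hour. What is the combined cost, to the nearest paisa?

₹2377.10

treadmill: Power = 4.3 A × 240 V = 1032 W = 1.032 kW
treadmill: Runtime = 6 h/week × 10 weeks = 60 h
treadmill: 1.032 kW × 60 h = 61.92 kWh
box fan: Runtime = 10 h/day × 28 days = 280 h
box fan: 0.08 kW × 280 h = 22.4 kWh
clothes dryer: 3.73 kW × 49 h = 182.77 kWh
Total energy = 267.09 kWh
Cost = 267.09 × ₹8.9 = ₹2377.10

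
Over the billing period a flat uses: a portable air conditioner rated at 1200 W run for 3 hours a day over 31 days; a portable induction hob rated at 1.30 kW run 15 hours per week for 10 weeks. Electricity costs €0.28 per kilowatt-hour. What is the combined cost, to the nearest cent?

portable air conditioner: Runtime = 3 h/day × 31 days = 93 h
portable air conditioner: 1.2 kW × 93 h = 111.6 kWh
portable induction hob: Runtime = 15 h/week × 10 weeks = 150 h
portable induction hob: 1.3 kW × 150 h = 195 kWh
Total energy = 306.6 kWh
Cost = 306.6 × €0.28 = €85.85

€85.85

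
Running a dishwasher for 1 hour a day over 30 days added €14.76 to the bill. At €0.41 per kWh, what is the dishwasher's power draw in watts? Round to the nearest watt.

1200 W

Energy = €14.76 ÷ €0.41/kWh = 36 kWh
Runtime = 1 h/day × 30 days = 30 h
Power = 36 kWh ÷ 30 h = 1.2 kW = 1200 W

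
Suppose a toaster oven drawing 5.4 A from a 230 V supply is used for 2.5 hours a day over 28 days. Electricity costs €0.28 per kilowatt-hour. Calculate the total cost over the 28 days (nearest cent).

€24.34

Power = 5.4 A × 230 V = 1242 W = 1.242 kW
Runtime = 2.5 h/day × 28 days = 70 h
Energy = 1.242 kW × 70 h = 86.94 kWh
Cost = 86.94 kWh × €0.28/kWh = €24.34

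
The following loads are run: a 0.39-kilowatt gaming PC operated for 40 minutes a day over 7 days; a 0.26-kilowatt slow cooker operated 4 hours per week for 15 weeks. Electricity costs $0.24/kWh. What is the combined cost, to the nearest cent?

$4.18

gaming PC: Runtime = 40 min × 7 = 280 min = 4.666666… h
gaming PC: 0.39 kW × 4.666666… h = 1.82 kWh
slow cooker: Runtime = 4 h/week × 15 weeks = 60 h
slow cooker: 0.26 kW × 60 h = 15.6 kWh
Total energy = 17.42 kWh
Cost = 17.42 × $0.24 = $4.18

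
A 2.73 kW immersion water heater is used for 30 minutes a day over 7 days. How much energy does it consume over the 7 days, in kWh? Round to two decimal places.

Runtime = 30 min × 7 = 210 min = 3.5 h
Energy = 2.73 kW × 3.5 h = 9.555 kWh ≈ 9.56 kWh

9.56 kWh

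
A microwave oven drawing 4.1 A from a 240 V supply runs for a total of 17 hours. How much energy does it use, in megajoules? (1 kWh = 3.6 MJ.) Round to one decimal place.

60.2 MJ

Power = 4.1 A × 240 V = 984 W = 0.984 kW
Energy = 0.984 kW × 17 h = 16.728 kWh
= 16.728 × 3.6 MJ = 60.2 MJ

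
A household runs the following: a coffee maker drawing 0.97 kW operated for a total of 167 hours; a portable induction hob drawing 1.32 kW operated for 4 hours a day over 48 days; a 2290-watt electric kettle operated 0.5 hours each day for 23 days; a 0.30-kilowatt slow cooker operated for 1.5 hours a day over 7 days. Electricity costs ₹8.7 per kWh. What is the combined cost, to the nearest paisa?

₹3870.76

coffee maker: 0.97 kW × 167 h = 161.99 kWh
portable induction hob: Runtime = 4 h/day × 48 days = 192 h
portable induction hob: 1.32 kW × 192 h = 253.44 kWh
electric kettle: Runtime = 0.5 h/day × 23 days = 11.5 h
electric kettle: 2.29 kW × 11.5 h = 26.335 kWh
slow cooker: Runtime = 1.5 h/day × 7 days = 10.5 h
slow cooker: 0.3 kW × 10.5 h = 3.15 kWh
Total energy = 444.915 kWh
Cost = 444.915 × ₹8.7 = ₹3870.76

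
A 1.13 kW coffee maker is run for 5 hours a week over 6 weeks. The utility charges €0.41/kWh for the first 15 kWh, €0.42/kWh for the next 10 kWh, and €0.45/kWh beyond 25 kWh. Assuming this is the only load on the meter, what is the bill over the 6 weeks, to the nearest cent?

Runtime = 5 h/week × 6 weeks = 30 h
Energy = 1.13 kW × 30 h = 33.9 kWh
Tier 1 (0–15 kWh): 15 × €0.41 = €6.15
Tier 2 (15–25 kWh): 10 × €0.42 = €4.2
Above 25 kWh: 8.9 × €0.45 = €4.005
Bill = €14.36

€14.36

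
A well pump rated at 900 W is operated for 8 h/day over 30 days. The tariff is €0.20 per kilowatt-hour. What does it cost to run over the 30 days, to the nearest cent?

€43.20

Runtime = 8 h/day × 30 days = 240 h
Energy = 0.9 kW × 240 h = 216 kWh
Cost = 216 kWh × €0.20/kWh = €43.20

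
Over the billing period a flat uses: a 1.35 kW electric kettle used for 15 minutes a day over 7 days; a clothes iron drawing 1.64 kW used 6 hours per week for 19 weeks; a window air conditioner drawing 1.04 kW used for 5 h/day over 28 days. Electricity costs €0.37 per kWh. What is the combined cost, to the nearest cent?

€123.92

electric kettle: Runtime = 15 min × 7 = 105 min = 1.75 h
electric kettle: 1.35 kW × 1.75 h = 2.3625 kWh
clothes iron: Runtime = 6 h/week × 19 weeks = 114 h
clothes iron: 1.64 kW × 114 h = 186.96 kWh
window air conditioner: Runtime = 5 h/day × 28 days = 140 h
window air conditioner: 1.04 kW × 140 h = 145.6 kWh
Total energy = 334.9225 kWh
Cost = 334.9225 × €0.37 = €123.92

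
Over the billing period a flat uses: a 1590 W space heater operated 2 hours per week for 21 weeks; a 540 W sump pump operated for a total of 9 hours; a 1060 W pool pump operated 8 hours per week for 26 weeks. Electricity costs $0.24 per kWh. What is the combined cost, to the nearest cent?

space heater: Runtime = 2 h/week × 21 weeks = 42 h
space heater: 1.59 kW × 42 h = 66.78 kWh
sump pump: 0.54 kW × 9 h = 4.86 kWh
pool pump: Runtime = 8 h/week × 26 weeks = 208 h
pool pump: 1.06 kW × 208 h = 220.48 kWh
Total energy = 292.12 kWh
Cost = 292.12 × $0.24 = $70.11

$70.11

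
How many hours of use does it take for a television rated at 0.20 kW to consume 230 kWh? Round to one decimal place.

Hours = 230 kWh ÷ 0.2 kW = 1150.0 h

1150.0 h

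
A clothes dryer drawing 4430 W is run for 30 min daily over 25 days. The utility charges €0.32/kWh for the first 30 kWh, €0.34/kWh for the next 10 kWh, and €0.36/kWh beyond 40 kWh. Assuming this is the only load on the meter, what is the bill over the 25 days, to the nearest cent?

Runtime = 30 min × 25 = 750 min = 12.5 h
Energy = 4.43 kW × 12.5 h = 55.375 kWh
Tier 1 (0–30 kWh): 30 × €0.32 = €9.6
Tier 2 (30–40 kWh): 10 × €0.34 = €3.4
Above 40 kWh: 15.375 × €0.36 = €5.535
Bill = €18.54

€18.54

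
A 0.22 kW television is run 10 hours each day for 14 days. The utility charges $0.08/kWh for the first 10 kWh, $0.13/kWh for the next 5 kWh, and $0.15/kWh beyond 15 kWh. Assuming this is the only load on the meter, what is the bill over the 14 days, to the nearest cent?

$3.82

Runtime = 10 h/day × 14 days = 140 h
Energy = 0.22 kW × 140 h = 30.8 kWh
Tier 1 (0–10 kWh): 10 × $0.08 = $0.8
Tier 2 (10–15 kWh): 5 × $0.13 = $0.65
Above 15 kWh: 15.8 × $0.15 = $2.37
Bill = $3.82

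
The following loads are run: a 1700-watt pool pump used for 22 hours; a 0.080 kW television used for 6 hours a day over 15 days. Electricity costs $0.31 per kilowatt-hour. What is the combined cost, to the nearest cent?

pool pump: 1.7 kW × 22 h = 37.4 kWh
television: Runtime = 6 h/day × 15 days = 90 h
television: 0.08 kW × 90 h = 7.2 kWh
Total energy = 44.6 kWh
Cost = 44.6 × $0.31 = $13.83

$13.83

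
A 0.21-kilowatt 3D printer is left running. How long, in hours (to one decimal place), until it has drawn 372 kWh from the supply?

1771.4 h

Hours = 372 kWh ÷ 0.21 kW = 1771.4 h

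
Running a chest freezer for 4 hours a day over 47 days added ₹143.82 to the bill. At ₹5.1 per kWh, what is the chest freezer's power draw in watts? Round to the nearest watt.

150 W

Energy = ₹143.82 ÷ ₹5.1/kWh = 28.2 kWh
Runtime = 4 h/day × 47 days = 188 h
Power = 28.2 kWh ÷ 188 h = 0.15 kW = 150 W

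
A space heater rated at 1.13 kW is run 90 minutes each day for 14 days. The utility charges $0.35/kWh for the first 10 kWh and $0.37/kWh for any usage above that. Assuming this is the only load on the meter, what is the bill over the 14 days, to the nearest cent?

$8.58

Runtime = 90 min × 14 = 1260 min = 21 h
Energy = 1.13 kW × 21 h = 23.73 kWh
Tier 1 (0–10 kWh): 10 × $0.35 = $3.5
Above 10 kWh: 13.73 × $0.37 = $5.0801
Bill = $8.58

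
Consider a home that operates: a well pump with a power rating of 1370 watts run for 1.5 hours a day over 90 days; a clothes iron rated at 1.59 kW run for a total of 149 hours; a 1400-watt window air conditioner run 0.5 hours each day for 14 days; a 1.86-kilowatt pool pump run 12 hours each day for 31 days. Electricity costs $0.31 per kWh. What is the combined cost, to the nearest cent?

well pump: Runtime = 1.5 h/day × 90 days = 135 h
well pump: 1.37 kW × 135 h = 184.95 kWh
clothes iron: 1.59 kW × 149 h = 236.91 kWh
window air conditioner: Runtime = 0.5 h/day × 14 days = 7 h
window air conditioner: 1.4 kW × 7 h = 9.8 kWh
pool pump: Runtime = 12 h/day × 31 days = 372 h
pool pump: 1.86 kW × 372 h = 691.92 kWh
Total energy = 1123.58 kWh
Cost = 1123.58 × $0.31 = $348.31

$348.31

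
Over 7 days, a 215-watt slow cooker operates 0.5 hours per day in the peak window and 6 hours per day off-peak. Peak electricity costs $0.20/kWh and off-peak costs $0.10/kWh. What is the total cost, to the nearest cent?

Peak energy = 0.215 kW × 0.5 h × 7 = 0.7525 kWh
Off-peak energy = 0.215 kW × 6 h × 7 = 9.03 kWh
Cost = 0.7525 × $0.20 + 9.03 × $0.10 = $0.1505 + $0.903 = $1.05

$1.05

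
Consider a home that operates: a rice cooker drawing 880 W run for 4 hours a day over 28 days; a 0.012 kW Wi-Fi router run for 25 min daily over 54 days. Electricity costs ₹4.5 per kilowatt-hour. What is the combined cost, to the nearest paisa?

rice cooker: Runtime = 4 h/day × 28 days = 112 h
rice cooker: 0.88 kW × 112 h = 98.56 kWh
Wi-Fi router: Runtime = 25 min × 54 = 1350 min = 22.5 h
Wi-Fi router: 0.012 kW × 22.5 h = 0.27 kWh
Total energy = 98.83 kWh
Cost = 98.83 × ₹4.5 = ₹444.74

₹444.74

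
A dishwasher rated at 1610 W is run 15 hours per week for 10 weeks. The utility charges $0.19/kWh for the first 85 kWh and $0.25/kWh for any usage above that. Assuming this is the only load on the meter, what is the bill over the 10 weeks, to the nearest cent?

Runtime = 15 h/week × 10 weeks = 150 h
Energy = 1.61 kW × 150 h = 241.5 kWh
Tier 1 (0–85 kWh): 85 × $0.19 = $16.15
Above 85 kWh: 156.5 × $0.25 = $39.125
Bill = $55.28

$55.28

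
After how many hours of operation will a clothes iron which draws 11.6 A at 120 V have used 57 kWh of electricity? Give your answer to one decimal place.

Power = 11.6 A × 120 V = 1392 W = 1.392 kW
Hours = 57 kWh ÷ 1.392 kW = 40.9 h

40.9 h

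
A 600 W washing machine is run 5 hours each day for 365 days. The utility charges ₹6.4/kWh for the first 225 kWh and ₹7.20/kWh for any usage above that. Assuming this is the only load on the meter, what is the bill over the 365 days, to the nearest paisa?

Runtime = 5 h/day × 365 days = 1825 h
Energy = 0.6 kW × 1825 h = 1095 kWh
Tier 1 (0–225 kWh): 225 × ₹6.4 = ₹1440
Above 225 kWh: 870 × ₹7.20 = ₹6264
Bill = ₹7704.00

₹7704.00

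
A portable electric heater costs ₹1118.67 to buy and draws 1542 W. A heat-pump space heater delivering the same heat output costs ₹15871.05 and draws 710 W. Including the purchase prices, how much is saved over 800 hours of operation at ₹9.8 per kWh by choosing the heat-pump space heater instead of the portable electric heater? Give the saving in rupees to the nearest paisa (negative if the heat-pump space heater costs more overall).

-₹8229.50

portable electric heater: ₹1118.67 + (1542/1000) kW × 800 h × ₹9.8 = ₹1118.67 + ₹12089.28 = ₹13207.95
heat-pump space heater: ₹15871.05 + (710/1000) kW × 800 h × ₹9.8 = ₹15871.05 + ₹5566.4 = ₹21437.45
Saving = ₹13207.95 − ₹21437.45 = −₹8229.5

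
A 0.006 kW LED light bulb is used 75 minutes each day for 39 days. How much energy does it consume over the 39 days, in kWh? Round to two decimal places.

Runtime = 75 min × 39 = 2925 min = 48.75 h
Energy = 0.006 kW × 48.75 h = 0.2925 kWh ≈ 0.29 kWh

0.29 kWh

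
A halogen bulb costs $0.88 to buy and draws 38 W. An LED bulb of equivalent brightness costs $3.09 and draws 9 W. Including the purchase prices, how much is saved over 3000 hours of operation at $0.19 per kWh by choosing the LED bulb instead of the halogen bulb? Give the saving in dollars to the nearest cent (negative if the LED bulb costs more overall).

$14.32

halogen bulb: $0.88 + (38/1000) kW × 3000 h × $0.19 = $0.88 + $21.66 = $22.54
LED bulb: $3.09 + (9/1000) kW × 3000 h × $0.19 = $3.09 + $5.13 = $8.22
Saving = $22.54 − $8.22 = $14.32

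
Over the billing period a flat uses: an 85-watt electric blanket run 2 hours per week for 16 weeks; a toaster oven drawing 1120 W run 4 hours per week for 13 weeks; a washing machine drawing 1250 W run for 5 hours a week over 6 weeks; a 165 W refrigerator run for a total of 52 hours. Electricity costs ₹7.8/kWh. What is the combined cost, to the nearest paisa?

₹834.91

electric blanket: Runtime = 2 h/week × 16 weeks = 32 h
electric blanket: 0.085 kW × 32 h = 2.72 kWh
toaster oven: Runtime = 4 h/week × 13 weeks = 52 h
toaster oven: 1.12 kW × 52 h = 58.24 kWh
washing machine: Runtime = 5 h/week × 6 weeks = 30 h
washing machine: 1.25 kW × 30 h = 37.5 kWh
refrigerator: 0.165 kW × 52 h = 8.58 kWh
Total energy = 107.04 kWh
Cost = 107.04 × ₹7.8 = ₹834.91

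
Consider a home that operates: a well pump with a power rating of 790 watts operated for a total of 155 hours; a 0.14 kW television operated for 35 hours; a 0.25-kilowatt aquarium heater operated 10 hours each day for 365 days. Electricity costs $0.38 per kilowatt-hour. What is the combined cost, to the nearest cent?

well pump: 0.79 kW × 155 h = 122.45 kWh
television: 0.14 kW × 35 h = 4.9 kWh
aquarium heater: Runtime = 10 h/day × 365 days = 3650 h
aquarium heater: 0.25 kW × 3650 h = 912.5 kWh
Total energy = 1039.85 kWh
Cost = 1039.85 × $0.38 = $395.14

$395.14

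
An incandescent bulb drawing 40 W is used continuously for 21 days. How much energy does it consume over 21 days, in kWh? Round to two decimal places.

Runtime = 24 h × 21 = 504 h
Energy = 0.04 kW × 504 h = 20.16 kWh

20.16 kWh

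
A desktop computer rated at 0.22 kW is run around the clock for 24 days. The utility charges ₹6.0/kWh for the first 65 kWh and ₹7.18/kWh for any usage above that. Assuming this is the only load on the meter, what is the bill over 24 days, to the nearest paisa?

Runtime = 24 h × 24 = 576 h
Energy = 0.22 kW × 576 h = 126.72 kWh
Tier 1 (0–65 kWh): 65 × ₹6.0 = ₹390
Above 65 kWh: 61.72 × ₹7.18 = ₹443.1496
Bill = ₹833.15

₹833.15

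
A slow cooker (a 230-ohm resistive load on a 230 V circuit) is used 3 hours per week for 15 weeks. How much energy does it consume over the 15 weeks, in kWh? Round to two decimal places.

Power = V²/R = 230²/230 = 230 W = 0.23 kW
Runtime = 3 h/week × 15 weeks = 45 h
Energy = 0.23 kW × 45 h = 10.35 kWh

10.35 kWh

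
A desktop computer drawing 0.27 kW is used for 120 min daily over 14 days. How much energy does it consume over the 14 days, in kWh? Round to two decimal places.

Runtime = 120 min × 14 = 1680 min = 28 h
Energy = 0.27 kW × 28 h = 7.56 kWh

7.56 kWh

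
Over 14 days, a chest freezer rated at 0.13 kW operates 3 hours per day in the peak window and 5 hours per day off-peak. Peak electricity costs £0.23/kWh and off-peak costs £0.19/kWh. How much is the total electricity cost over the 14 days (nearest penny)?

Peak energy = 0.13 kW × 3 h × 14 = 5.46 kWh
Off-peak energy = 0.13 kW × 5 h × 14 = 9.1 kWh
Cost = 5.46 × £0.23 + 9.1 × £0.19 = £1.2558 + £1.729 = £2.98

£2.98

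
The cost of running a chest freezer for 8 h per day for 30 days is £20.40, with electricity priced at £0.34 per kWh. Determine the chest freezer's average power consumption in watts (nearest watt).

Energy = £20.40 ÷ £0.34/kWh = 60 kWh
Runtime = 8 h/day × 30 days = 240 h
Power = 60 kWh ÷ 240 h = 0.25 kW = 250 W

250 W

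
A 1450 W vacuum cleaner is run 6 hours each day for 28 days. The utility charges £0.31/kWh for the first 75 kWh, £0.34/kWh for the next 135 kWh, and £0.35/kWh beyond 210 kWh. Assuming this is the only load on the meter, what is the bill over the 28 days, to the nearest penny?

£80.91

Runtime = 6 h/day × 28 days = 168 h
Energy = 1.45 kW × 168 h = 243.6 kWh
Tier 1 (0–75 kWh): 75 × £0.31 = £23.25
Tier 2 (75–210 kWh): 135 × £0.34 = £45.9
Above 210 kWh: 33.6 × £0.35 = £11.76
Bill = £80.91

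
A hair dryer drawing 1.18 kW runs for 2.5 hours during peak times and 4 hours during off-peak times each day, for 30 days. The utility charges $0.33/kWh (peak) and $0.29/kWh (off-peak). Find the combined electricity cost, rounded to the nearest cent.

Peak energy = 1.18 kW × 2.5 h × 30 = 88.5 kWh
Off-peak energy = 1.18 kW × 4 h × 30 = 141.6 kWh
Cost = 88.5 × $0.33 + 141.6 × $0.29 = $29.205 + $41.064 = $70.27

$70.27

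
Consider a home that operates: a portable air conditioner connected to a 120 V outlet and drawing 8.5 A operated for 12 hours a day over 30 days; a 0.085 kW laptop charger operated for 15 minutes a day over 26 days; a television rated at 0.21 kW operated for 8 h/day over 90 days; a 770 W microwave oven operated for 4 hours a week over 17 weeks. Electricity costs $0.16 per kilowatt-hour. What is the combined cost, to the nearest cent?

$91.41

portable air conditioner: Power = 8.5 A × 120 V = 1020 W = 1.02 kW
portable air conditioner: Runtime = 12 h/day × 30 days = 360 h
portable air conditioner: 1.02 kW × 360 h = 367.2 kWh
laptop charger: Runtime = 15 min × 26 = 390 min = 6.5 h
laptop charger: 0.085 kW × 6.5 h = 0.5525 kWh
television: Runtime = 8 h/day × 90 days = 720 h
television: 0.21 kW × 720 h = 151.2 kWh
microwave oven: Runtime = 4 h/week × 17 weeks = 68 h
microwave oven: 0.77 kW × 68 h = 52.36 kWh
Total energy = 571.3125 kWh
Cost = 571.3125 × $0.16 = $91.41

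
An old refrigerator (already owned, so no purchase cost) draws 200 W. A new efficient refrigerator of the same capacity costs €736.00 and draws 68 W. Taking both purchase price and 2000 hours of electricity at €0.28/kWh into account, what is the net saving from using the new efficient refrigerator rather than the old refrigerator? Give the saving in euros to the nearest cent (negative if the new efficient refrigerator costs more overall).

old refrigerator: €0.00 + (200/1000) kW × 2000 h × €0.28 = €0.00 + €112 = €112
new efficient refrigerator: €736.00 + (68/1000) kW × 2000 h × €0.28 = €736.00 + €38.08 = €774.08
Saving = €112 − €774.08 = −€662.08

-€662.08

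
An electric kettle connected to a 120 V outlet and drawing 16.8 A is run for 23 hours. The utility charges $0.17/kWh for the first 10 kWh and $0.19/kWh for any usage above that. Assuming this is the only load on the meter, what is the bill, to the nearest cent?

Power = 16.8 A × 120 V = 2016 W = 2.016 kW
Energy = 2.016 kW × 23 h = 46.368 kWh
Tier 1 (0–10 kWh): 10 × $0.17 = $1.7
Above 10 kWh: 36.368 × $0.19 = $6.90992
Bill = $8.61

$8.61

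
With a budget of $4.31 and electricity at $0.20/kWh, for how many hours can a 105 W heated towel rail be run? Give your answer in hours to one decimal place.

Energy available = $4.31 ÷ $0.20/kWh = 21.55 kWh
Hours = 21.55 kWh ÷ 0.105 kW = 205.2 h

205.2 h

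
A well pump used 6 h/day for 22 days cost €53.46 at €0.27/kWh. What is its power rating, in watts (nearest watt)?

1500 W

Energy = €53.46 ÷ €0.27/kWh = 198 kWh
Runtime = 6 h/day × 22 days = 132 h
Power = 198 kWh ÷ 132 h = 1.5 kW = 1500 W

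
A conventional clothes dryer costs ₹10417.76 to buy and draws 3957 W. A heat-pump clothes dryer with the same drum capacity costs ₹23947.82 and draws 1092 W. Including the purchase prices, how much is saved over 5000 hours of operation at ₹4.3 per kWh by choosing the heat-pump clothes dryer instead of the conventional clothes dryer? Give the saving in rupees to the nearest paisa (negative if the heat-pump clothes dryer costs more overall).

conventional clothes dryer: ₹10417.76 + (3957/1000) kW × 5000 h × ₹4.3 = ₹10417.76 + ₹85075.5 = ₹95493.26
heat-pump clothes dryer: ₹23947.82 + (1092/1000) kW × 5000 h × ₹4.3 = ₹23947.82 + ₹23478 = ₹47425.82
Saving = ₹95493.26 − ₹47425.82 = ₹48067.44

₹48067.44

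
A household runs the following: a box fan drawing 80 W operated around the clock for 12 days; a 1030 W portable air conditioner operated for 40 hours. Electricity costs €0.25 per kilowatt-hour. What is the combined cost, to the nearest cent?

box fan: Runtime = 24 h × 12 = 288 h
box fan: 0.08 kW × 288 h = 23.04 kWh
portable air conditioner: 1.03 kW × 40 h = 41.2 kWh
Total energy = 64.24 kWh
Cost = 64.24 × €0.25 = €16.06

€16.06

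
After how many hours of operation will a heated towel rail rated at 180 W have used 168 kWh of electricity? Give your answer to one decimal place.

Hours = 168 kWh ÷ 0.18 kW = 933.3 h

933.3 h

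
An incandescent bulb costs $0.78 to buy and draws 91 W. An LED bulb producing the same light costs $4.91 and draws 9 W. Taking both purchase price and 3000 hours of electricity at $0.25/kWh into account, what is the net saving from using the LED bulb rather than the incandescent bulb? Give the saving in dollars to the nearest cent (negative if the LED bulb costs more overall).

incandescent bulb: $0.78 + (91/1000) kW × 3000 h × $0.25 = $0.78 + $68.25 = $69.03
LED bulb: $4.91 + (9/1000) kW × 3000 h × $0.25 = $4.91 + $6.75 = $11.66
Saving = $69.03 − $11.66 = $57.37

$57.37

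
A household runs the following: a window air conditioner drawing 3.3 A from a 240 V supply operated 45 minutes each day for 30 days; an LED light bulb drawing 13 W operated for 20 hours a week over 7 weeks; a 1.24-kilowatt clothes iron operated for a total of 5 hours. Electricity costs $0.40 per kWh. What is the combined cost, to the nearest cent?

$10.34

window air conditioner: Power = 3.3 A × 240 V = 792 W = 0.792 kW
window air conditioner: Runtime = 45 min × 30 = 1350 min = 22.5 h
window air conditioner: 0.792 kW × 22.5 h = 17.82 kWh
LED light bulb: Runtime = 20 h/week × 7 weeks = 140 h
LED light bulb: 0.013 kW × 140 h = 1.82 kWh
clothes iron: 1.24 kW × 5 h = 6.2 kWh
Total energy = 25.84 kWh
Cost = 25.84 × $0.40 = $10.34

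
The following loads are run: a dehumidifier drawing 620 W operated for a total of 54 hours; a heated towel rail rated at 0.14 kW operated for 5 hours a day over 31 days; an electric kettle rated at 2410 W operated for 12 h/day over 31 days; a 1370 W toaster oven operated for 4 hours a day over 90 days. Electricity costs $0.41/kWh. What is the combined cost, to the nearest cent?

$592.41

dehumidifier: 0.62 kW × 54 h = 33.48 kWh
heated towel rail: Runtime = 5 h/day × 31 days = 155 h
heated towel rail: 0.14 kW × 155 h = 21.7 kWh
electric kettle: Runtime = 12 h/day × 31 days = 372 h
electric kettle: 2.41 kW × 372 h = 896.52 kWh
toaster oven: Runtime = 4 h/day × 90 days = 360 h
toaster oven: 1.37 kW × 360 h = 493.2 kWh
Total energy = 1444.9 kWh
Cost = 1444.9 × $0.41 = $592.41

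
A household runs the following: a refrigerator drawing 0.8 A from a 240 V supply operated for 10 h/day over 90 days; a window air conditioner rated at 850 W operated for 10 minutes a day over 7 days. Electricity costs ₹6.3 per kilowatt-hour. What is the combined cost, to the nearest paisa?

₹1094.89

refrigerator: Power = 0.8 A × 240 V = 192 W = 0.192 kW
refrigerator: Runtime = 10 h/day × 90 days = 900 h
refrigerator: 0.192 kW × 900 h = 172.8 kWh
window air conditioner: Runtime = 10 min × 7 = 70 min = 1.166666… h
window air conditioner: 0.85 kW × 1.166666… h = 0.991666… kWh
Total energy = 173.791666… kWh
Cost = 173.791666… × ₹6.3 = ₹1094.89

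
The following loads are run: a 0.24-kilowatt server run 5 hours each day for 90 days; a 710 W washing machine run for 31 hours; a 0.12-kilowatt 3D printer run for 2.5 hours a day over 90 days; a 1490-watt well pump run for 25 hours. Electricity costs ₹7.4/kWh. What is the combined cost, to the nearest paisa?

server: Runtime = 5 h/day × 90 days = 450 h
server: 0.24 kW × 450 h = 108 kWh
washing machine: 0.71 kW × 31 h = 22.01 kWh
3D printer: Runtime = 2.5 h/day × 90 days = 225 h
3D printer: 0.12 kW × 225 h = 27 kWh
well pump: 1.49 kW × 25 h = 37.25 kWh
Total energy = 194.26 kWh
Cost = 194.26 × ₹7.4 = ₹1437.52

₹1437.52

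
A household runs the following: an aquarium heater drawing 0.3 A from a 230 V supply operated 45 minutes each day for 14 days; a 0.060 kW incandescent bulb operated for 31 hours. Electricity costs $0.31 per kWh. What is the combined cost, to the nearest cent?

aquarium heater: Power = 0.3 A × 230 V = 69 W = 0.069 kW
aquarium heater: Runtime = 45 min × 14 = 630 min = 10.5 h
aquarium heater: 0.069 kW × 10.5 h = 0.7245 kWh
incandescent bulb: 0.06 kW × 31 h = 1.86 kWh
Total energy = 2.5845 kWh
Cost = 2.5845 × $0.31 = $0.80

$0.80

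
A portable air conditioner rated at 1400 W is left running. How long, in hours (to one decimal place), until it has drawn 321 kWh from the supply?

Hours = 321 kWh ÷ 1.4 kW = 229.3 h

229.3 h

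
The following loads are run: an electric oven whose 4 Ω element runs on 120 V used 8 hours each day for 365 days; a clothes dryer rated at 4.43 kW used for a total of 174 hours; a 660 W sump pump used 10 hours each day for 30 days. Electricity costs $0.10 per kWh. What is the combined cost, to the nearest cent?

$1148.08

electric oven: Power = V²/R = 120²/4 = 3600 W = 3.6 kW
electric oven: Runtime = 8 h/day × 365 days = 2920 h
electric oven: 3.6 kW × 2920 h = 10512 kWh
clothes dryer: 4.43 kW × 174 h = 770.82 kWh
sump pump: Runtime = 10 h/day × 30 days = 300 h
sump pump: 0.66 kW × 300 h = 198 kWh
Total energy = 11480.82 kWh
Cost = 11480.82 × $0.10 = $1148.08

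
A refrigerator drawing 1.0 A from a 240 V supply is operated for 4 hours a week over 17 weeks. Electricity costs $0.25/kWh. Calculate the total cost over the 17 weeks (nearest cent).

Power = 1.0 A × 240 V = 240 W = 0.24 kW
Runtime = 4 h/week × 17 weeks = 68 h
Energy = 0.24 kW × 68 h = 16.32 kWh
Cost = 16.32 kWh × $0.25/kWh = $4.08

$4.08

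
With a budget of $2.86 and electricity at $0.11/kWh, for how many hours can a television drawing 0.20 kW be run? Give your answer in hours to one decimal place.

Energy available = $2.86 ÷ $0.11/kWh = 26 kWh
Hours = 26 kWh ÷ 0.2 kW = 130.0 h

130.0 h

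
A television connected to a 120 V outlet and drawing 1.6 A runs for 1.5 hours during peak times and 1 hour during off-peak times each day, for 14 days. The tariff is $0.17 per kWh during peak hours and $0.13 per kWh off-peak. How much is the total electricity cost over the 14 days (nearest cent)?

Power = 1.6 A × 120 V = 192 W = 0.192 kW
Peak energy = 0.192 kW × 1.5 h × 14 = 4.032 kWh
Off-peak energy = 0.192 kW × 1 h × 14 = 2.688 kWh
Cost = 4.032 × $0.17 + 2.688 × $0.13 = $0.68544 + $0.34944 = $1.03

$1.03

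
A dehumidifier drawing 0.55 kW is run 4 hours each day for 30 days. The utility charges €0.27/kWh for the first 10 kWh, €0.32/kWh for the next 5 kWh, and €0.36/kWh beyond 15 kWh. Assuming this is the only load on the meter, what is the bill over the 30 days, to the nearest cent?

Runtime = 4 h/day × 30 days = 120 h
Energy = 0.55 kW × 120 h = 66 kWh
Tier 1 (0–10 kWh): 10 × €0.27 = €2.7
Tier 2 (10–15 kWh): 5 × €0.32 = €1.6
Above 15 kWh: 51 × €0.36 = €18.36
Bill = €22.66

€22.66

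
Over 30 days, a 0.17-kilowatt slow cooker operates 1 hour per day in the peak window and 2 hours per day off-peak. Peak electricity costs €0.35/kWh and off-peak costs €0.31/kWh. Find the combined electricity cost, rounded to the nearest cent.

€4.95

Peak energy = 0.17 kW × 1 h × 30 = 5.1 kWh
Off-peak energy = 0.17 kW × 2 h × 30 = 10.2 kWh
Cost = 5.1 × €0.35 + 10.2 × €0.31 = €1.785 + €3.162 = €4.95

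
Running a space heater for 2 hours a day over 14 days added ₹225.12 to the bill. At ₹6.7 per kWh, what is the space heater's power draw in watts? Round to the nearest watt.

Energy = ₹225.12 ÷ ₹6.7/kWh = 33.6 kWh
Runtime = 2 h/day × 14 days = 28 h
Power = 33.6 kWh ÷ 28 h = 1.2 kW = 1200 W

1200 W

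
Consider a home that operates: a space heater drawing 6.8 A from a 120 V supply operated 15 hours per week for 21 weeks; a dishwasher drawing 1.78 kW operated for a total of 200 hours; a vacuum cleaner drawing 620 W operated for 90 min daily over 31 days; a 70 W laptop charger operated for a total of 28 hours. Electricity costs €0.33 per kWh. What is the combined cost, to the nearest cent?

€212.46

space heater: Power = 6.8 A × 120 V = 816 W = 0.816 kW
space heater: Runtime = 15 h/week × 21 weeks = 315 h
space heater: 0.816 kW × 315 h = 257.04 kWh
dishwasher: 1.78 kW × 200 h = 356 kWh
vacuum cleaner: Runtime = 90 min × 31 = 2790 min = 46.5 h
vacuum cleaner: 0.62 kW × 46.5 h = 28.83 kWh
laptop charger: 0.07 kW × 28 h = 1.96 kWh
Total energy = 643.83 kWh
Cost = 643.83 × €0.33 = €212.46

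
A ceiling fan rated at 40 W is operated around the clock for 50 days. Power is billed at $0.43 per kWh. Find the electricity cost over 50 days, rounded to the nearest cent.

Runtime = 24 h × 50 = 1200 h
Energy = 0.04 kW × 1200 h = 48 kWh
Cost = 48 kWh × $0.43/kWh = $20.64

$20.64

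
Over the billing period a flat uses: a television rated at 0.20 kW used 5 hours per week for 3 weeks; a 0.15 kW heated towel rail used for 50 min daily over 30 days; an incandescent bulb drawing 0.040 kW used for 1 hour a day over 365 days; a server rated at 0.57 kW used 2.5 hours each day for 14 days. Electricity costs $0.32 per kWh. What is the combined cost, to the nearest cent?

television: Runtime = 5 h/week × 3 weeks = 15 h
television: 0.2 kW × 15 h = 3 kWh
heated towel rail: Runtime = 50 min × 30 = 1500 min = 25 h
heated towel rail: 0.15 kW × 25 h = 3.75 kWh
incandescent bulb: Runtime = 1 h/day × 365 days = 365 h
incandescent bulb: 0.04 kW × 365 h = 14.6 kWh
server: Runtime = 2.5 h/day × 14 days = 35 h
server: 0.57 kW × 35 h = 19.95 kWh
Total energy = 41.3 kWh
Cost = 41.3 × $0.32 = $13.22

$13.22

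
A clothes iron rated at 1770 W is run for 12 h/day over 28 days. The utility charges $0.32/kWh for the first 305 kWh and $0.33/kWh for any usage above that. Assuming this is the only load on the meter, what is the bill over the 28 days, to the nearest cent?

$193.21

Runtime = 12 h/day × 28 days = 336 h
Energy = 1.77 kW × 336 h = 594.72 kWh
Tier 1 (0–305 kWh): 305 × $0.32 = $97.6
Above 305 kWh: 289.72 × $0.33 = $95.6076
Bill = $193.21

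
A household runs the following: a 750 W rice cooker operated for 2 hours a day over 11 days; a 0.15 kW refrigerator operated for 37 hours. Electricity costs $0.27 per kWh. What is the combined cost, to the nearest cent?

rice cooker: Runtime = 2 h/day × 11 days = 22 h
rice cooker: 0.75 kW × 22 h = 16.5 kWh
refrigerator: 0.15 kW × 37 h = 5.55 kWh
Total energy = 22.05 kWh
Cost = 22.05 × $0.27 = $5.95

$5.95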